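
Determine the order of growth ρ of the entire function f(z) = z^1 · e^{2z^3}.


M(r) = max_{|z|=r} |1|·|z|^1·|e^{2z^3}| = 1·r^1 · e^{2r^3} (the factors attain their maxima compatibly on |z|=r). Then log M(r) = log 1 + 1·log r + 2r^3, dominated by the last term, so log log M(r) ~ 3·log r. The polynomial factor 1z^1 contributes only a log r term and does not affect the order. ρ = 3.
Therefore ρ = 3.

Order ρ = 3.


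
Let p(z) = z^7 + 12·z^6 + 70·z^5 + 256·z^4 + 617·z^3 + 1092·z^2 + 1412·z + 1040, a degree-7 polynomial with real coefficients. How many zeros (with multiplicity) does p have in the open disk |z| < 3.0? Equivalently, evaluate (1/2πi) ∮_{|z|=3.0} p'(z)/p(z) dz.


The zeros of p are: (-2 + 1i), (-2 - 1i), -4, (-2 + 3i), (-2 - 3i), (0 + 2i), (0 - 2i).
Their magnitudes are: 2.236, 2.236, 4, 3.606, 3.606, 2, 2.
Zeros with |z| < R = 3.0: (-2 + 1i), (-2 - 1i), (0 + 2i), (0 - 2i).
Count = 4.
By the argument principle, (1/2πi) ∮_{|z|=R} p'(z)/p(z) dz equals exactly this count.

Number of zeros inside |z| < 3.0: 4.


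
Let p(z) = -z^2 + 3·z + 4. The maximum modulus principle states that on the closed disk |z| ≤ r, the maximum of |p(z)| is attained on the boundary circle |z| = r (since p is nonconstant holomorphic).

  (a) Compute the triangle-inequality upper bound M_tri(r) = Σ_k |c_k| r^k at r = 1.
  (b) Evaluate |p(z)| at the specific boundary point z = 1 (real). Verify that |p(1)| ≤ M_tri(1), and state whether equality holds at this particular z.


Coefficients: c_0 = 4, c_1 = 3, c_2 = -1. Radius r = 1.
Part (a). Triangle bound: M_tri(r) = Σ_k |c_k| r^k
  = |4|·1^0 + |3|·1^1 + |-1|·1^2
  = 4 + 3 + 1 = 8.
This bounds M(r) := max_{|z|=r} |p(z)| from above; equality holds iff all terms c_k z^k can be made to align in phase at a single z on |z|=r.
Part (b). At z = 1 (real, on the circle |z| = r):
  p(1) = (4)·1^0 + (3)·1^1 + (-1)·1^2 = 6.
  |p(1)| = 6.
Check: |p(1)| = 6 ≤ 8 = M_tri(1). ✓ Equality does not hold at z = 1 (the coefficients have mixed signs, so the terms do not all align in phase there).

M_tri(1) = 8; |p(1)| = 6; equality at z=1: no.


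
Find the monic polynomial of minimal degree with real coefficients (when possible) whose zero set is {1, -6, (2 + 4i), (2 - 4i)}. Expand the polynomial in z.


The polynomial is p(z) = ∏_{α ∈ S} (z − α), where S = {1, -6, (2 + 4i), (2 - 4i)}.
Expanding the product yields: p(z) = z^4 + z^3 -6·z^2 + 124·z -120.
Note conjugate pairs combine to real quadratics: (z − (2+4i))(z − (2−4i)) = z² − 4z + 20.
The resulting polynomial has degree 4 and real coefficients as required.

p(z) = z^4 + z^3 -6·z^2 + 124·z -120.


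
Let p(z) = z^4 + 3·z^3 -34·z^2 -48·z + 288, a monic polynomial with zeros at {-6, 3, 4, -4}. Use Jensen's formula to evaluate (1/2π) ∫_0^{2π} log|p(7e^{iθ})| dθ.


Zeros: -6, -4, 3, 4; r = 7.
Inside |z| < r: -6, -4, 3, 4. Outside (|z| ≥ r): ∅.
p(0) = 288, so log|p(0)| = log(288) = 5.6630.
Apply Jensen: I(r) = log|p(0)| + Σ_k log(r/|z_k|), summed over zeros inside |z| < r.
  log(r/|z_k|) for z_k = -6: log(7/6) = 0.1542
  log(r/|z_k|) for z_k = 3: log(7/3) = 0.8473
  log(r/|z_k|) for z_k = 4: log(7/4) = 0.5596
  log(r/|z_k|) for z_k = -4: log(7/4) = 0.5596
Sum over inside zeros: 2.1207.
I(r) = log|p(0)| + (inside sum) = 5.6630 + 2.1207 = 7.7836.
Closed form (all zeros inside, monic): I(r) = n·log(r) = 4·log(7) = 7.7836. ✓

I(r) ≈ 7.7836.


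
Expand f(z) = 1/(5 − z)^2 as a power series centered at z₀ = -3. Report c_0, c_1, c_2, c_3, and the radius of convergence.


Let w = z − z₀, so z = z₀ + w.
Then 5 − z = 5 − (z₀ + w) = (5 − z₀) − w = 8 − w.
f(z) = 1/(8 − w)^2 = (1/(8)^2) · (1 − w/(8))^{−2}.
By the binomial series (1−u)^{−2} = Σ_{n≥0} C(n+1, 1) u^n for |u|<1, with u = w/(8):
  c_n = C(n+1, 1) / (8)^(n+2).
  c_0 = 1/(8)^2 = 1/64.
  c_1 = 2/(8)^3 = 1/256.
  c_2 = 3/(8)^4 = 3/4096.
  c_3 = 4/(8)^5 = 1/8192.
The series is valid for |w/d| < 1, i.e. |z − z₀| < |d|.
Radius of convergence: R = |5 − z₀| = |8| = 8 (distance from z₀ to the singularity z = 5).

c_0 = 1/64, c_1 = 1/256, c_2 = 3/4096, c_3 = 1/8192; R = 8.


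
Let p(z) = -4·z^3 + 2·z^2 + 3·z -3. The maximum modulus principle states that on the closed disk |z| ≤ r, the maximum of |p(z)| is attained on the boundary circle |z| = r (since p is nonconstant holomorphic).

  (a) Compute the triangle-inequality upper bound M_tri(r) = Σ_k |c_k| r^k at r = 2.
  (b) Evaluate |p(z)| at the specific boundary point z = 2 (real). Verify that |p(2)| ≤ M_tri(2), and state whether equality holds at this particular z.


Coefficients: c_0 = -3, c_1 = 3, c_2 = 2, c_3 = -4. Radius r = 2.
Part (a). Triangle bound: M_tri(r) = Σ_k |c_k| r^k
  = |-3|·2^0 + |3|·2^1 + |2|·2^2 + |-4|·2^3
  = 3 + 6 + 8 + 32 = 49.
This bounds M(r) := max_{|z|=r} |p(z)| from above; equality holds iff all terms c_k z^k can be made to align in phase at a single z on |z|=r.
Part (b). At z = 2 (real, on the circle |z| = r):
  p(2) = (-3)·2^0 + (3)·2^1 + (2)·2^2 + (-4)·2^3 = -21.
  |p(2)| = 21.
Check: |p(2)| = 21 ≤ 49 = M_tri(2). ✓ Equality does not hold at z = 2 (the coefficients have mixed signs, so the terms do not all align in phase there).

M_tri(2) = 49; |p(2)| = 21; equality at z=2: no.


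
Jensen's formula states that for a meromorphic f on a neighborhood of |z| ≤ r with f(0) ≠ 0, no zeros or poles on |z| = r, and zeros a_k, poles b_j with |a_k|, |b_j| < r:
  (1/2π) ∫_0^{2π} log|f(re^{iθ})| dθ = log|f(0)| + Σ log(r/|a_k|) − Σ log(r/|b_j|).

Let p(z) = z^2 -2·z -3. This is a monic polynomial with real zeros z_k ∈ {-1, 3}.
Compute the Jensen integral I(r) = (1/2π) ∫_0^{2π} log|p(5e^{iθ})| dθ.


Zeros: -1, 3; r = 5.
Inside |z| < r: -1, 3. Outside (|z| ≥ r): ∅.
p(0) = -3, so log|p(0)| = log(3) = 1.0986.
Apply Jensen: I(r) = log|p(0)| + Σ_k log(r/|z_k|), summed over zeros inside |z| < r.
  log(r/|z_k|) for z_k = -1: log(5/1) = 1.6094
  log(r/|z_k|) for z_k = 3: log(5/3) = 0.5108
Sum over inside zeros: 2.1203.
I(r) = log|p(0)| + (inside sum) = 1.0986 + 2.1203 = 3.2189.
Closed form (all zeros inside, monic): I(r) = n·log(r) = 2·log(5) = 3.2189. ✓

I(r) ≈ 3.2189.


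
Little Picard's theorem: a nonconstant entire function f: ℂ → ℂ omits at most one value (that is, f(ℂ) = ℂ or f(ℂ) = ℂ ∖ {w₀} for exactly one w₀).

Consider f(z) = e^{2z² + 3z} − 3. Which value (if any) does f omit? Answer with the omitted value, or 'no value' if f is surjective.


Little Picard bounds the complement of f(ℂ) to at most one point.
The exponent g(z) = 2z² + 3z is a nonconstant polynomial, hence surjective onto ℂ. So e^{g(z)} takes every value in {e^w : w ∈ ℂ} = ℂ ∖ {0}. Adding -3 shifts the range to ℂ ∖ {-3}. f omits exactly -3.

Omitted value: -3.


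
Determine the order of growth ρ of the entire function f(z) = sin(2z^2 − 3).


Write sin(w) = (e^{iw} ± e^{−iw})/(2 or 2i), so |sin(w)| ≤ e^{|w|}. With w = 2z^2 − 3, |w| ≤ 2r^2 + 3 on |z|=r, giving M(r) ≤ e^{2r^2 + 3} and ρ ≤ 2. For the lower bound, choose z on |z|=r with 2z^2 purely imaginary of modulus 2r^2; then |sin(2z^2 − 3)| grows like e^{2r^2}/2, so ρ ≥ 2. Hence ρ = 2.
Therefore ρ = 2.

Order ρ = 2.


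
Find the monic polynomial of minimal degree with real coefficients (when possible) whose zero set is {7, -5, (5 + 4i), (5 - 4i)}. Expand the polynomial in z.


The polynomial is p(z) = ∏_{α ∈ S} (z − α), where S = {7, -5, (5 + 4i), (5 - 4i)}.
Expanding the product yields: p(z) = z^4 -12·z^3 + 26·z^2 + 268·z -1435.
Note conjugate pairs combine to real quadratics: (z − (5+4i))(z − (5−4i)) = z² − 10z + 41.
The resulting polynomial has degree 4 and real coefficients as required.

p(z) = z^4 -12·z^3 + 26·z^2 + 268·z -1435.


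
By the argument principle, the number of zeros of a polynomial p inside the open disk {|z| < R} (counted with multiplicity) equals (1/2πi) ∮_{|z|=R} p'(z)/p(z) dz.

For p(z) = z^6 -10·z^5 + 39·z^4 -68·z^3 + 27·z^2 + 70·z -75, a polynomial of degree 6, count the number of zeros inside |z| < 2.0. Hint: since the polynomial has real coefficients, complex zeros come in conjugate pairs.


The zeros of p are: (2 + 1i), (2 - 1i), -1, 3, (2 + 1i), (2 - 1i).
Their magnitudes are: 2.236, 2.236, 1, 3, 2.236, 2.236.
Zeros with |z| < R = 2.0: -1.
Count = 1.
By the argument principle, (1/2πi) ∮_{|z|=R} p'(z)/p(z) dz equals exactly this count.

Number of zeros inside |z| < 2.0: 1.


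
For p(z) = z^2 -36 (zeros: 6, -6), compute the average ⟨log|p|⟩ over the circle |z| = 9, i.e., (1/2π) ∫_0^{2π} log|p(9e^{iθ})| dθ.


Zeros: -6, 6; r = 9.
Inside |z| < r: -6, 6. Outside (|z| ≥ r): ∅.
p(0) = -36, so log|p(0)| = log(36) = 3.5835.
Apply Jensen: I(r) = log|p(0)| + Σ_k log(r/|z_k|), summed over zeros inside |z| < r.
  log(r/|z_k|) for z_k = 6: log(9/6) = 0.4055
  log(r/|z_k|) for z_k = -6: log(9/6) = 0.4055
Sum over inside zeros: 0.8109.
I(r) = log|p(0)| + (inside sum) = 3.5835 + 0.8109 = 4.3944.
Closed form (all zeros inside, monic): I(r) = n·log(r) = 2·log(9) = 4.3944. ✓

I(r) ≈ 4.3944.


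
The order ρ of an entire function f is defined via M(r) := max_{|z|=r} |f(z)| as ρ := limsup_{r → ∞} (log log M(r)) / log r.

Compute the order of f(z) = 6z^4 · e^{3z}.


M(r) = max_{|z|=r} |6|·|z|^4·|e^{3z}| = 6·r^4 · e^{3r^1} (the factors attain their maxima compatibly on |z|=r). Then log M(r) = log 6 + 4·log r + 3r^1, dominated by the last term, so log log M(r) ~ 1·log r. The polynomial factor 6z^4 contributes only a log r term and does not affect the order. ρ = 1.
Therefore ρ = 1.

Order ρ = 1.


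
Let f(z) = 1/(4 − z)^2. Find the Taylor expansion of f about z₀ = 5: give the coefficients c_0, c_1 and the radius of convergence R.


Let w = z − z₀, so z = z₀ + w.
Then 4 − z = 4 − (z₀ + w) = (4 − z₀) − w = -1 − w.
f(z) = 1/(-1 − w)^2 = (1/(-1)^2) · (1 − w/(-1))^{−2}.
By the binomial series (1−u)^{−2} = Σ_{n≥0} C(n+1, 1) u^n for |u|<1, with u = w/(-1):
  c_n = C(n+1, 1) / (-1)^(n+2).
  c_0 = 1/(-1)^2 = 1.
  c_1 = 2/(-1)^3 = -2.
The series is valid for |w/d| < 1, i.e. |z − z₀| < |d|.
Radius of convergence: R = |4 − z₀| = |-1| = 1 (distance from z₀ to the singularity z = 4).

c_0 = 1, c_1 = -2; R = 1.


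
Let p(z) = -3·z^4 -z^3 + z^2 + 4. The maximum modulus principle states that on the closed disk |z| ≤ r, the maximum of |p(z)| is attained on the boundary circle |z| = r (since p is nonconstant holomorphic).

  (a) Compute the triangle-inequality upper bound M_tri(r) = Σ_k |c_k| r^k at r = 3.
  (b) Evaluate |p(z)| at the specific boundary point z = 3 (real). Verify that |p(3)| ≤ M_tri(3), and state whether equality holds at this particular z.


Coefficients: c_0 = 4, c_1 = 0, c_2 = 1, c_3 = -1, c_4 = -3. Radius r = 3.
Part (a). Triangle bound: M_tri(r) = Σ_k |c_k| r^k
  = |4|·3^0 + |0|·3^1 + |1|·3^2 + |-1|·3^3 + |-3|·3^4
  = 4 + 0 + 9 + 27 + 243 = 283.
This bounds M(r) := max_{|z|=r} |p(z)| from above; equality holds iff all terms c_k z^k can be made to align in phase at a single z on |z|=r.
Part (b). At z = 3 (real, on the circle |z| = r):
  p(3) = (4)·3^0 + (0)·3^1 + (1)·3^2 + (-1)·3^3 + (-3)·3^4 = -257.
  |p(3)| = 257.
Check: |p(3)| = 257 ≤ 283 = M_tri(3). ✓ Equality does not hold at z = 3 (the coefficients have mixed signs, so the terms do not all align in phase there).

M_tri(3) = 283; |p(3)| = 257; equality at z=3: no.


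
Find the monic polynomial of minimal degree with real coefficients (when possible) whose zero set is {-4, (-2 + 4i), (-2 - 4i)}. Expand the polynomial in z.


The polynomial is p(z) = ∏_{α ∈ S} (z − α), where S = {-4, (-2 + 4i), (-2 - 4i)}.
Expanding the product yields: p(z) = z^3 + 8·z^2 + 36·z + 80.
Note conjugate pairs combine to real quadratics: (z − (-2+4i))(z − (-2−4i)) = z² + 4z + 20.
The resulting polynomial has degree 3 and real coefficients as required.

p(z) = z^3 + 8·z^2 + 36·z + 80.


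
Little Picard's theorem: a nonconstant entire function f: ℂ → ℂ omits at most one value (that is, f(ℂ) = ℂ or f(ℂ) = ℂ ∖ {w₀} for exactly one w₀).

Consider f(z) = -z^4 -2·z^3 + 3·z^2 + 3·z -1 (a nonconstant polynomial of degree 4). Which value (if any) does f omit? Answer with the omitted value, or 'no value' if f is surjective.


Little Picard bounds the complement of f(ℂ) to at most one point.
For every w ∈ ℂ, the equation p(z) − w = 0 is a nonconstant polynomial in z and hence has at least one root by the fundamental theorem of algebra. So p is surjective onto ℂ, omitting no value.

Omitted value: no value.


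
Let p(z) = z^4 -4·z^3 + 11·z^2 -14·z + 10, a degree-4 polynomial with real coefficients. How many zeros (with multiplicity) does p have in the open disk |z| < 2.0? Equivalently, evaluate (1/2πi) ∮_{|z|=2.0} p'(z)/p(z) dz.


The zeros of p are: (1 + 2i), (1 - 2i), (1 + 1i), (1 - 1i).
Their magnitudes are: 2.236, 2.236, 1.414, 1.414.
Zeros with |z| < R = 2.0: (1 + 1i), (1 - 1i).
Count = 2.
By the argument principle, (1/2πi) ∮_{|z|=R} p'(z)/p(z) dz equals exactly this count.

Number of zeros inside |z| < 2.0: 2.


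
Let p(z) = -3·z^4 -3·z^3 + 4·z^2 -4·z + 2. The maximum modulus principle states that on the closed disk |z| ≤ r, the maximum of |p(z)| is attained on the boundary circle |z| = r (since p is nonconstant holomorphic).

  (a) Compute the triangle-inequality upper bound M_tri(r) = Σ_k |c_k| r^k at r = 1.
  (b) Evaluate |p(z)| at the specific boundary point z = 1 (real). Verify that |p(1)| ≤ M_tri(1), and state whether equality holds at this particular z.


Coefficients: c_0 = 2, c_1 = -4, c_2 = 4, c_3 = -3, c_4 = -3. Radius r = 1.
Part (a). Triangle bound: M_tri(r) = Σ_k |c_k| r^k
  = |2|·1^0 + |-4|·1^1 + |4|·1^2 + |-3|·1^3 + |-3|·1^4
  = 2 + 4 + 4 + 3 + 3 = 16.
This bounds M(r) := max_{|z|=r} |p(z)| from above; equality holds iff all terms c_k z^k can be made to align in phase at a single z on |z|=r.
Part (b). At z = 1 (real, on the circle |z| = r):
  p(1) = (2)·1^0 + (-4)·1^1 + (4)·1^2 + (-3)·1^3 + (-3)·1^4 = -4.
  |p(1)| = 4.
Check: |p(1)| = 4 ≤ 16 = M_tri(1). ✓ Equality does not hold at z = 1 (the coefficients have mixed signs, so the terms do not all align in phase there).

M_tri(1) = 16; |p(1)| = 4; equality at z=1: no.


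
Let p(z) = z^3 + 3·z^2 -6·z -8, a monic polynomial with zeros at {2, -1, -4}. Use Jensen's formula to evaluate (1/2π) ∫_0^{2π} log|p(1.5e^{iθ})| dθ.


Zeros: -4, -1, 2; r = 1.5.
Inside |z| < r: -1. Outside (|z| ≥ r): -4, 2.
p(0) = -8, so log|p(0)| = log(8) = 2.0794.
Apply Jensen: I(r) = log|p(0)| + Σ_k log(r/|z_k|), summed over zeros inside |z| < r.
  log(r/|z_k|) for z_k = -1: log(1.5/1) = 0.4055
  Outside zeros (-4, 2) contribute nothing to the Jensen sum.
Sum over inside zeros: 0.4055.
I(r) = log|p(0)| + (inside sum) = 2.0794 + 0.4055 = 2.4849.
Note: since some zeros are outside |z| ≤ r, the simplified n·log(r) form does NOT apply — only the inside zeros contribute.

I(r) ≈ 2.4849.


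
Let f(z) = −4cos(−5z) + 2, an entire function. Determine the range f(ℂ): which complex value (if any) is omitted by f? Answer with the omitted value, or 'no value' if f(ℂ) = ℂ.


Little Picard bounds the complement of f(ℂ) to at most one point.
cos is entire and surjective onto ℂ: for every w ∈ ℂ, cos(ζ) = w has a solution ζ ∈ ℂ (e.g., via the complex inverse arccos). With ζ = −5z this gives z = ζ/(-5). Then -4·cos(−5z) takes every value in -4·ℂ = ℂ, and adding 2 is a bijection of ℂ. So f is surjective and omits no value. (Note: only on the real line is cos bounded by [−1, 1].)

Omitted value: no value.


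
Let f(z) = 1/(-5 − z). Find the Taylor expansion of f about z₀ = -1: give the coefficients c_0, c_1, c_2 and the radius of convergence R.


Let w = z − z₀, so z = z₀ + w.
Then -5 − z = -5 − (z₀ + w) = (-5 − z₀) − w = -4 − w.
f(z) = 1/(-4 − w) = (1/(-4)) · 1/(1 − w/(-4)) = Σ_{n≥0} w^n / (-4)^(n+1).
So c_n = 1/(-4)^(n+1):
  c_0 = 1/(-4)^1 = -1/4.
  c_1 = 1/(-4)^2 = 1/16.
  c_2 = 1/(-4)^3 = -1/64.
The series is valid for |w/d| < 1, i.e. |z − z₀| < |d|.
Radius of convergence: R = |-5 − z₀| = |-4| = 4 (distance from z₀ to the singularity z = -5).

c_0 = -1/4, c_1 = 1/16, c_2 = -1/64; R = 4.


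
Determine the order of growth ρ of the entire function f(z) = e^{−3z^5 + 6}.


|e^{−3z^5 + 6}| = e^{Re(-3·z^5) + 6} ≤ e^{3|z|^5 + 6} = e^{3r^5 + 6} on |z| = r, so ρ ≤ 5. Choosing z on |z|=r so that -3·z^5 is real positive (always possible by picking arg z appropriately) gives |f(z)| = e^{3r^5 + 6}, matching the bound. The additive constant 6 does not affect log log M(r) ~ 5·log r. Hence ρ = 5.
Therefore ρ = 5.

Order ρ = 5.


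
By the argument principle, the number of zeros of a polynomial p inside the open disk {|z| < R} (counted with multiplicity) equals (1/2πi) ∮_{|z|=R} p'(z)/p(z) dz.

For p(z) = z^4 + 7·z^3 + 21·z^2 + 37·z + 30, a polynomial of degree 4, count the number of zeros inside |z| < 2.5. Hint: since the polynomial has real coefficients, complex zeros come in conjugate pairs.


The zeros of p are: -3, (-1 + 2i), (-1 - 2i), -2.
Their magnitudes are: 3, 2.236, 2.236, 2.
Zeros with |z| < R = 2.5: (-1 + 2i), (-1 - 2i), -2.
Count = 3.
By the argument principle, (1/2πi) ∮_{|z|=R} p'(z)/p(z) dz equals exactly this count.

Number of zeros inside |z| < 2.5: 3.


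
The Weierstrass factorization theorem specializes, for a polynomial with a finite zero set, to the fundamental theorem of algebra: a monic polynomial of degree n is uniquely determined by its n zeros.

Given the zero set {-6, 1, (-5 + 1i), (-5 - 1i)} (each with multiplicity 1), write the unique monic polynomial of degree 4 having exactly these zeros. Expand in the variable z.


The polynomial is p(z) = ∏_{α ∈ S} (z − α), where S = {-6, 1, (-5 + 1i), (-5 - 1i)}.
Expanding the product yields: p(z) = z^4 + 15·z^3 + 70·z^2 + 70·z -156.
Note conjugate pairs combine to real quadratics: (z − (-5+1i))(z − (-5−1i)) = z² + 10z + 26.
The resulting polynomial has degree 4 and real coefficients as required.

p(z) = z^4 + 15·z^3 + 70·z^2 + 70·z -156.


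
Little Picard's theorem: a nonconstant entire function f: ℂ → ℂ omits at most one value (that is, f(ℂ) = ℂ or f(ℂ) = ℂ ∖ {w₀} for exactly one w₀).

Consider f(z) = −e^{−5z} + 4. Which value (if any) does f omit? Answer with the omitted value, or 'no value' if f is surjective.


Little Picard bounds the complement of f(ℂ) to at most one point.
e^{−5z} is never zero on ℂ, so -1·e^{−5z} takes every value in ℂ ∖ {0}. Adding 4 shifts the range to ℂ ∖ {4}. Thus f omits exactly the value 4.

Omitted value: 4.


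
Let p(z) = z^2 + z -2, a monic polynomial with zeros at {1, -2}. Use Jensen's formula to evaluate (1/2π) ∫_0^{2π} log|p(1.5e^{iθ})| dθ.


Zeros: -2, 1; r = 1.5.
Inside |z| < r: 1. Outside (|z| ≥ r): -2.
p(0) = -2, so log|p(0)| = log(2) = 0.6931.
Apply Jensen: I(r) = log|p(0)| + Σ_k log(r/|z_k|), summed over zeros inside |z| < r.
  log(r/|z_k|) for z_k = 1: log(1.5/1) = 0.4055
  Outside zeros (-2) contribute nothing to the Jensen sum.
Sum over inside zeros: 0.4055.
I(r) = log|p(0)| + (inside sum) = 0.6931 + 0.4055 = 1.0986.
Note: since some zeros are outside |z| ≤ r, the simplified n·log(r) form does NOT apply — only the inside zeros contribute.

I(r) ≈ 1.0986.


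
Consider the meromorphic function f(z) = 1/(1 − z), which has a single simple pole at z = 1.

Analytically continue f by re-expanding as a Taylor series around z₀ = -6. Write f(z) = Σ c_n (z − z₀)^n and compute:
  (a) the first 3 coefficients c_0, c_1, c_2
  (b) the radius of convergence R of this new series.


Let w = z − z₀, so z = z₀ + w.
Then 1 − z = 1 − (z₀ + w) = (1 − z₀) − w = 7 − w.
f(z) = 1/(7 − w) = (1/(7)) · 1/(1 − w/(7)) = Σ_{n≥0} w^n / (7)^(n+1).
So c_n = 1/(7)^(n+1):
  c_0 = 1/(7)^1 = 1/7.
  c_1 = 1/(7)^2 = 1/49.
  c_2 = 1/(7)^3 = 1/343.
The series is valid for |w/d| < 1, i.e. |z − z₀| < |d|.
Radius of convergence: R = |1 − z₀| = |7| = 7 (distance from z₀ to the singularity z = 1).

c_0 = 1/7, c_1 = 1/49, c_2 = 1/343; R = 7.


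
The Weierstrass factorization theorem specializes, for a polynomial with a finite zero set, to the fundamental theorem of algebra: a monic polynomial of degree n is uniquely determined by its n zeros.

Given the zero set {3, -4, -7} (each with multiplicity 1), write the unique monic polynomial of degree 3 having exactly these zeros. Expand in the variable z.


The polynomial is p(z) = ∏_{α ∈ S} (z − α), where S = {3, -4, -7}.
Expanding the product yields: p(z) = z^3 + 8·z^2 -5·z -84.
The resulting polynomial has degree 3 and real coefficients as required.

p(z) = z^3 + 8·z^2 -5·z -84.


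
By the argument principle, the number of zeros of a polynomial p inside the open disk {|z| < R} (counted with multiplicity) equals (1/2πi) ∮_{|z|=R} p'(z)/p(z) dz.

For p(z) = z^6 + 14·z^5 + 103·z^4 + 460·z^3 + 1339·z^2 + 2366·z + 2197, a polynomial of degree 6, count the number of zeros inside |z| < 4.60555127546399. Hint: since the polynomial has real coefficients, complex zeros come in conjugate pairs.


The zeros of p are: (-2 + 3i), (-2 - 3i), (-3 + 2i), (-3 - 2i), (-2 + 3i), (-2 - 3i).
Their magnitudes are: 3.606, 3.606, 3.606, 3.606, 3.606, 3.606.
Zeros with |z| < R = 4.60555127546399: (-2 + 3i), (-2 - 3i), (-3 + 2i), (-3 - 2i), (-2 + 3i), (-2 - 3i).
Count = 6.
By the argument principle, (1/2πi) ∮_{|z|=R} p'(z)/p(z) dz equals exactly this count.

Number of zeros inside |z| < 4.60555127546399: 6.


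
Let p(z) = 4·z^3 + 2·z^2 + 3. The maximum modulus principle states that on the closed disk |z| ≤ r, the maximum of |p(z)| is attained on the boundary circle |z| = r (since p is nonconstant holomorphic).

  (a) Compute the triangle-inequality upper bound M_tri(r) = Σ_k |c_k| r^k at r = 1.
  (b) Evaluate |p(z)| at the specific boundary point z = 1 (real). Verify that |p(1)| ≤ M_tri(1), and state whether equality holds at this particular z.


Coefficients: c_0 = 3, c_1 = 0, c_2 = 2, c_3 = 4. Radius r = 1.
Part (a). Triangle bound: M_tri(r) = Σ_k |c_k| r^k
  = |3|·1^0 + |0|·1^1 + |2|·1^2 + |4|·1^3
  = 3 + 0 + 2 + 4 = 9.
This bounds M(r) := max_{|z|=r} |p(z)| from above; equality holds iff all terms c_k z^k can be made to align in phase at a single z on |z|=r.
Part (b). At z = 1 (real, on the circle |z| = r):
  p(1) = (3)·1^0 + (0)·1^1 + (2)·1^2 + (4)·1^3 = 9.
  |p(1)| = 9.
Since all nonzero coefficients share the same sign, |p(1)| = 9 = M_tri(1); the triangle bound is attained at z = 1, so in fact M(r) = 9.

M_tri(1) = 9; |p(1)| = 9; equality at z=1: yes.


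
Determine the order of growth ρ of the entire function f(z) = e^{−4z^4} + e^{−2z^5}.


Each summand is entire of order 4 and 5 respectively (as in the single-exponential case). The order of a sum is at most the max of the orders, so ρ ≤ 5. For the lower bound: on |z|=r choose arg z so that -2z^5 is real positive; then |e^{-2z^5}| = e^{2r^5} while |e^{-4z^4}| ≤ e^{4r^4} = o(e^{2r^5}). So |f| ≥ e^{2r^5}(1 − o(1)) and ρ ≥ 5. Hence ρ = max(4, 5) = 5.
Therefore ρ = 5.

Order ρ = 5.


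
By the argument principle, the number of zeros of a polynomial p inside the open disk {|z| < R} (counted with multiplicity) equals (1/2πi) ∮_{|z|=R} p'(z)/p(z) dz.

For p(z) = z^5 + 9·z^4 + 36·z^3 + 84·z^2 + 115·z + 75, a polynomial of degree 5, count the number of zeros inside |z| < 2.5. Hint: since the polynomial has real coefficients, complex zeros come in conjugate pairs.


The zeros of p are: (-2 + 1i), (-2 - 1i), (-1 + 2i), (-1 - 2i), -3.
Their magnitudes are: 2.236, 2.236, 2.236, 2.236, 3.
Zeros with |z| < R = 2.5: (-2 + 1i), (-2 - 1i), (-1 + 2i), (-1 - 2i).
Count = 4.
By the argument principle, (1/2πi) ∮_{|z|=R} p'(z)/p(z) dz equals exactly this count.

Number of zeros inside |z| < 2.5: 4.


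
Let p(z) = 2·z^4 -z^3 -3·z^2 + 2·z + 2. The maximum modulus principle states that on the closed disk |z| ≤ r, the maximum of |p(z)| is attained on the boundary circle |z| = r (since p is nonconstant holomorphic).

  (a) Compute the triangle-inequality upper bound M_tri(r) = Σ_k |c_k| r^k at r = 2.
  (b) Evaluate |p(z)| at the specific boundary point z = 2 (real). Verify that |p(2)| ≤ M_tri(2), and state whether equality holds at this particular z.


Coefficients: c_0 = 2, c_1 = 2, c_2 = -3, c_3 = -1, c_4 = 2. Radius r = 2.
Part (a). Triangle bound: M_tri(r) = Σ_k |c_k| r^k
  = |2|·2^0 + |2|·2^1 + |-3|·2^2 + |-1|·2^3 + |2|·2^4
  = 2 + 4 + 12 + 8 + 32 = 58.
This bounds M(r) := max_{|z|=r} |p(z)| from above; equality holds iff all terms c_k z^k can be made to align in phase at a single z on |z|=r.
Part (b). At z = 2 (real, on the circle |z| = r):
  p(2) = (2)·2^0 + (2)·2^1 + (-3)·2^2 + (-1)·2^3 + (2)·2^4 = 18.
  |p(2)| = 18.
Check: |p(2)| = 18 ≤ 58 = M_tri(2). ✓ Equality does not hold at z = 2 (the coefficients have mixed signs, so the terms do not all align in phase there).

M_tri(2) = 58; |p(2)| = 18; equality at z=2: no.


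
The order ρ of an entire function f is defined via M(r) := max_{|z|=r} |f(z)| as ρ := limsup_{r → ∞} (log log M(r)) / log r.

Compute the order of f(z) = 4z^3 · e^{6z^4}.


M(r) = max_{|z|=r} |4|·|z|^3·|e^{6z^4}| = 4·r^3 · e^{6r^4} (the factors attain their maxima compatibly on |z|=r). Then log M(r) = log 4 + 3·log r + 6r^4, dominated by the last term, so log log M(r) ~ 4·log r. The polynomial factor 4z^3 contributes only a log r term and does not affect the order. ρ = 4.
Therefore ρ = 4.

Order ρ = 4.


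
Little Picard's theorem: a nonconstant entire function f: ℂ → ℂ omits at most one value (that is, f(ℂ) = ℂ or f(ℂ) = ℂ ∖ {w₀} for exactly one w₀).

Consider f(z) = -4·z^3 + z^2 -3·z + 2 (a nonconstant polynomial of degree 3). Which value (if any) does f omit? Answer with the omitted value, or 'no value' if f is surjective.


Little Picard bounds the complement of f(ℂ) to at most one point.
For every w ∈ ℂ, the equation p(z) − w = 0 is a nonconstant polynomial in z and hence has at least one root by the fundamental theorem of algebra. So p is surjective onto ℂ, omitting no value.

Omitted value: no value.


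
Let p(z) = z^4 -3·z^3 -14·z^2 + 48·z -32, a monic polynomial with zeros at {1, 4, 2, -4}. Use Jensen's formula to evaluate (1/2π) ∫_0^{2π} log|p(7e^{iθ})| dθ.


Zeros: -4, 1, 2, 4; r = 7.
Inside |z| < r: -4, 1, 2, 4. Outside (|z| ≥ r): ∅.
p(0) = -32, so log|p(0)| = log(32) = 3.4657.
Apply Jensen: I(r) = log|p(0)| + Σ_k log(r/|z_k|), summed over zeros inside |z| < r.
  log(r/|z_k|) for z_k = 1: log(7/1) = 1.9459
  log(r/|z_k|) for z_k = 4: log(7/4) = 0.5596
  log(r/|z_k|) for z_k = 2: log(7/2) = 1.2528
  log(r/|z_k|) for z_k = -4: log(7/4) = 0.5596
Sum over inside zeros: 4.3179.
I(r) = log|p(0)| + (inside sum) = 3.4657 + 4.3179 = 7.7836.
Closed form (all zeros inside, monic): I(r) = n·log(r) = 4·log(7) = 7.7836. ✓

I(r) ≈ 7.7836.


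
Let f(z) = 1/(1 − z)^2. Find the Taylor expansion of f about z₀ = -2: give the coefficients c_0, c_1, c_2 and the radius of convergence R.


Let w = z − z₀, so z = z₀ + w.
Then 1 − z = 1 − (z₀ + w) = (1 − z₀) − w = 3 − w.
f(z) = 1/(3 − w)^2 = (1/(3)^2) · (1 − w/(3))^{−2}.
By the binomial series (1−u)^{−2} = Σ_{n≥0} C(n+1, 1) u^n for |u|<1, with u = w/(3):
  c_n = C(n+1, 1) / (3)^(n+2).
  c_0 = 1/(3)^2 = 1/9.
  c_1 = 2/(3)^3 = 2/27.
  c_2 = 3/(3)^4 = 1/27.
The series is valid for |w/d| < 1, i.e. |z − z₀| < |d|.
Radius of convergence: R = |1 − z₀| = |3| = 3 (distance from z₀ to the singularity z = 1).

c_0 = 1/9, c_1 = 2/27, c_2 = 1/27; R = 3.


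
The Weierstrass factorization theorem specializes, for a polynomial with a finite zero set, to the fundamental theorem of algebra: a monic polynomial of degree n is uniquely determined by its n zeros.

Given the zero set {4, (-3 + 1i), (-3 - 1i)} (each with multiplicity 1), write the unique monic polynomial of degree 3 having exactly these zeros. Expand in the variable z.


The polynomial is p(z) = ∏_{α ∈ S} (z − α), where S = {4, (-3 + 1i), (-3 - 1i)}.
Expanding the product yields: p(z) = z^3 + 2·z^2 -14·z -40.
Note conjugate pairs combine to real quadratics: (z − (-3+1i))(z − (-3−1i)) = z² + 6z + 10.
The resulting polynomial has degree 3 and real coefficients as required.

p(z) = z^3 + 2·z^2 -14·z -40.


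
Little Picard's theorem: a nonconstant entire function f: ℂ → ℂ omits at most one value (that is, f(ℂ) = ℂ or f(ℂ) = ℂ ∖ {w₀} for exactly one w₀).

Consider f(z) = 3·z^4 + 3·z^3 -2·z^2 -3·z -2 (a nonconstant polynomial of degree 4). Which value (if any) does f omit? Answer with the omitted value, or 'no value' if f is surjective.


Little Picard bounds the complement of f(ℂ) to at most one point.
For every w ∈ ℂ, the equation p(z) − w = 0 is a nonconstant polynomial in z and hence has at least one root by the fundamental theorem of algebra. So p is surjective onto ℂ, omitting no value.

Omitted value: no value.


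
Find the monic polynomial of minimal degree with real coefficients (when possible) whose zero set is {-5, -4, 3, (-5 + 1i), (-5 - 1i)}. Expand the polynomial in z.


The polynomial is p(z) = ∏_{α ∈ S} (z − α), where S = {-5, -4, 3, (-5 + 1i), (-5 - 1i)}.
Expanding the product yields: p(z) = z^5 + 16·z^4 + 79·z^3 + 26·z^2 -782·z -1560.
Note conjugate pairs combine to real quadratics: (z − (-5+1i))(z − (-5−1i)) = z² + 10z + 26.
The resulting polynomial has degree 5 and real coefficients as required.

p(z) = z^5 + 16·z^4 + 79·z^3 + 26·z^2 -782·z -1560.


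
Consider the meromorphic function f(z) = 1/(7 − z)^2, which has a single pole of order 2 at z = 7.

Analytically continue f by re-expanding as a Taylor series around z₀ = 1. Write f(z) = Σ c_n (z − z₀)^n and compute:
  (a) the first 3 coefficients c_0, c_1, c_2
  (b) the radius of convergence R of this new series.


Let w = z − z₀, so z = z₀ + w.
Then 7 − z = 7 − (z₀ + w) = (7 − z₀) − w = 6 − w.
f(z) = 1/(6 − w)^2 = (1/(6)^2) · (1 − w/(6))^{−2}.
By the binomial series (1−u)^{−2} = Σ_{n≥0} C(n+1, 1) u^n for |u|<1, with u = w/(6):
  c_n = C(n+1, 1) / (6)^(n+2).
  c_0 = 1/(6)^2 = 1/36.
  c_1 = 2/(6)^3 = 1/108.
  c_2 = 3/(6)^4 = 1/432.
The series is valid for |w/d| < 1, i.e. |z − z₀| < |d|.
Radius of convergence: R = |7 − z₀| = |6| = 6 (distance from z₀ to the singularity z = 7).

c_0 = 1/36, c_1 = 1/108, c_2 = 1/432; R = 6.


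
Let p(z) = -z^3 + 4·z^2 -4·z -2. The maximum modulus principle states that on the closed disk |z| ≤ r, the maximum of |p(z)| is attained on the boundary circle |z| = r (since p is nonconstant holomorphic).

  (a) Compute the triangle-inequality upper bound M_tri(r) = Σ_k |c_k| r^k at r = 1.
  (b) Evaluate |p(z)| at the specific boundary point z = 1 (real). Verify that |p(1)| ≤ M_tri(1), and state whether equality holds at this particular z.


Coefficients: c_0 = -2, c_1 = -4, c_2 = 4, c_3 = -1. Radius r = 1.
Part (a). Triangle bound: M_tri(r) = Σ_k |c_k| r^k
  = |-2|·1^0 + |-4|·1^1 + |4|·1^2 + |-1|·1^3
  = 2 + 4 + 4 + 1 = 11.
This bounds M(r) := max_{|z|=r} |p(z)| from above; equality holds iff all terms c_k z^k can be made to align in phase at a single z on |z|=r.
Part (b). At z = 1 (real, on the circle |z| = r):
  p(1) = (-2)·1^0 + (-4)·1^1 + (4)·1^2 + (-1)·1^3 = -3.
  |p(1)| = 3.
Check: |p(1)| = 3 ≤ 11 = M_tri(1). ✓ Equality does not hold at z = 1 (the coefficients have mixed signs, so the terms do not all align in phase there).

M_tri(1) = 11; |p(1)| = 3; equality at z=1: no.


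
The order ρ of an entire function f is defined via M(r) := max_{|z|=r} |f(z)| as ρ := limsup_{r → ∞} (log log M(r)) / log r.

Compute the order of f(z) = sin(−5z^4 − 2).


Write sin(w) = (e^{iw} ± e^{−iw})/(2 or 2i), so |sin(w)| ≤ e^{|w|}. With w = −5z^4 − 2, |w| ≤ 5r^4 + 2 on |z|=r, giving M(r) ≤ e^{5r^4 + 2} and ρ ≤ 4. For the lower bound, choose z on |z|=r with -5z^4 purely imaginary of modulus 5r^4; then |sin(−5z^4 − 2)| grows like e^{5r^4}/2, so ρ ≥ 4. Hence ρ = 4.
Therefore ρ = 4.

Order ρ = 4.


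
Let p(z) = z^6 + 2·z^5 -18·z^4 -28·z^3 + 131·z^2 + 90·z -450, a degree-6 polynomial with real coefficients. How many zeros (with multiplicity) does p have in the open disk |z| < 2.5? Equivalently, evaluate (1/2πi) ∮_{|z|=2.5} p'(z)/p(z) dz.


The zeros of p are: (-3 + 1i), (-3 - 1i), -3, 3, (2 + 1i), (2 - 1i).
Their magnitudes are: 3.162, 3.162, 3, 3, 2.236, 2.236.
Zeros with |z| < R = 2.5: (2 + 1i), (2 - 1i).
Count = 2.
By the argument principle, (1/2πi) ∮_{|z|=R} p'(z)/p(z) dz equals exactly this count.

Number of zeros inside |z| < 2.5: 2.


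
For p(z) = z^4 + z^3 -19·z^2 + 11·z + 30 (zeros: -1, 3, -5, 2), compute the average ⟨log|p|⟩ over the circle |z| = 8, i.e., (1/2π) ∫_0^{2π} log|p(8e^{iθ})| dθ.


Zeros: -5, -1, 2, 3; r = 8.
Inside |z| < r: -5, -1, 2, 3. Outside (|z| ≥ r): ∅.
p(0) = 30, so log|p(0)| = log(30) = 3.4012.
Apply Jensen: I(r) = log|p(0)| + Σ_k log(r/|z_k|), summed over zeros inside |z| < r.
  log(r/|z_k|) for z_k = -1: log(8/1) = 2.0794
  log(r/|z_k|) for z_k = 3: log(8/3) = 0.9808
  log(r/|z_k|) for z_k = -5: log(8/5) = 0.4700
  log(r/|z_k|) for z_k = 2: log(8/2) = 1.3863
Sum over inside zeros: 4.9166.
I(r) = log|p(0)| + (inside sum) = 3.4012 + 4.9166 = 8.3178.
Closed form (all zeros inside, monic): I(r) = n·log(r) = 4·log(8) = 8.3178. ✓

I(r) ≈ 8.3178.


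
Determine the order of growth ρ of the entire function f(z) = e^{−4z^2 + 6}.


|e^{−4z^2 + 6}| = e^{Re(-4·z^2) + 6} ≤ e^{4|z|^2 + 6} = e^{4r^2 + 6} on |z| = r, so ρ ≤ 2. Choosing z on |z|=r so that -4·z^2 is real positive (always possible by picking arg z appropriately) gives |f(z)| = e^{4r^2 + 6}, matching the bound. The additive constant 6 does not affect log log M(r) ~ 2·log r. Hence ρ = 2.
Therefore ρ = 2.

Order ρ = 2.


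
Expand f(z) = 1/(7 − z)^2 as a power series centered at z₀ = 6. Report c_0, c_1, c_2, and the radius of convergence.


Let w = z − z₀, so z = z₀ + w.
Then 7 − z = 7 − (z₀ + w) = (7 − z₀) − w = 1 − w.
f(z) = 1/(1 − w)^2 = (1/(1)^2) · (1 − w/(1))^{−2}.
By the binomial series (1−u)^{−2} = Σ_{n≥0} C(n+1, 1) u^n for |u|<1, with u = w/(1):
  c_n = C(n+1, 1) / (1)^(n+2).
  c_0 = 1/(1)^2 = 1.
  c_1 = 2/(1)^3 = 2.
  c_2 = 3/(1)^4 = 3.
The series is valid for |w/d| < 1, i.e. |z − z₀| < |d|.
Radius of convergence: R = |7 − z₀| = |1| = 1 (distance from z₀ to the singularity z = 7).

c_0 = 1, c_1 = 2, c_2 = 3; R = 1.


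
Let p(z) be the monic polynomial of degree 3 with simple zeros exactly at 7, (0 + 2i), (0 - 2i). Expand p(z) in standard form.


The polynomial is p(z) = ∏_{α ∈ S} (z − α), where S = {7, (0 + 2i), (0 - 2i)}.
Expanding the product yields: p(z) = z^3 -7·z^2 + 4·z -28.
Note conjugate pairs combine to real quadratics: (z − (0+2i))(z − (0−2i)) = z² + 4.
The resulting polynomial has degree 3 and real coefficients as required.

p(z) = z^3 -7·z^2 + 4·z -28.


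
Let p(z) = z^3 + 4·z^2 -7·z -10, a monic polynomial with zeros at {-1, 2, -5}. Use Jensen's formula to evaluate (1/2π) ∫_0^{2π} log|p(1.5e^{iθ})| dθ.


Zeros: -5, -1, 2; r = 1.5.
Inside |z| < r: -1. Outside (|z| ≥ r): -5, 2.
p(0) = -10, so log|p(0)| = log(10) = 2.3026.
Apply Jensen: I(r) = log|p(0)| + Σ_k log(r/|z_k|), summed over zeros inside |z| < r.
  log(r/|z_k|) for z_k = -1: log(1.5/1) = 0.4055
  Outside zeros (-5, 2) contribute nothing to the Jensen sum.
Sum over inside zeros: 0.4055.
I(r) = log|p(0)| + (inside sum) = 2.3026 + 0.4055 = 2.7081.
Note: since some zeros are outside |z| ≤ r, the simplified n·log(r) form does NOT apply — only the inside zeros contribute.

I(r) ≈ 2.7081.


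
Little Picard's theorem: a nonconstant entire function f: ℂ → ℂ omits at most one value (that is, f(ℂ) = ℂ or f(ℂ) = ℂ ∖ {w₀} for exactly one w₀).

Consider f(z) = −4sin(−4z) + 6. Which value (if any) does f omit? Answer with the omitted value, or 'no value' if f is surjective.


Little Picard bounds the complement of f(ℂ) to at most one point.
sin is entire and surjective onto ℂ: for every w ∈ ℂ, sin(ζ) = w has a solution ζ ∈ ℂ (e.g., via the complex inverse arcsin). With ζ = −4z this gives z = ζ/(-4). Then -4·sin(−4z) takes every value in -4·ℂ = ℂ, and adding 6 is a bijection of ℂ. So f is surjective and omits no value. (Note: only on the real line is sin bounded by [−1, 1].)

Omitted value: no value.


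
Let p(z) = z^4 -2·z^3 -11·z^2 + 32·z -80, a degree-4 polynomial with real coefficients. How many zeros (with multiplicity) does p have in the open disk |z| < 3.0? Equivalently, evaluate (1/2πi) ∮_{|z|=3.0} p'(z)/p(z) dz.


The zeros of p are: (1 + 2i), (1 - 2i), 4, -4.
Their magnitudes are: 2.236, 2.236, 4, 4.
Zeros with |z| < R = 3.0: (1 + 2i), (1 - 2i).
Count = 2.
By the argument principle, (1/2πi) ∮_{|z|=R} p'(z)/p(z) dz equals exactly this count.

Number of zeros inside |z| < 3.0: 2.


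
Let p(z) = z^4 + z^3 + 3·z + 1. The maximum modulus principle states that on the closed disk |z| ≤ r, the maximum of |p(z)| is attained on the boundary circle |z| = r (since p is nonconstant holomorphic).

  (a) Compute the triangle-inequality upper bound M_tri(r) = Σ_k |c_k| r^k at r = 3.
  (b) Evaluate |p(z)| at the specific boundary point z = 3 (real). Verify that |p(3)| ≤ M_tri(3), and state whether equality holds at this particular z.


Coefficients: c_0 = 1, c_1 = 3, c_2 = 0, c_3 = 1, c_4 = 1. Radius r = 3.
Part (a). Triangle bound: M_tri(r) = Σ_k |c_k| r^k
  = |1|·3^0 + |3|·3^1 + |0|·3^2 + |1|·3^3 + |1|·3^4
  = 1 + 9 + 0 + 27 + 81 = 118.
This bounds M(r) := max_{|z|=r} |p(z)| from above; equality holds iff all terms c_k z^k can be made to align in phase at a single z on |z|=r.
Part (b). At z = 3 (real, on the circle |z| = r):
  p(3) = (1)·3^0 + (3)·3^1 + (0)·3^2 + (1)·3^3 + (1)·3^4 = 118.
  |p(3)| = 118.
Since all nonzero coefficients share the same sign, |p(3)| = 118 = M_tri(3); the triangle bound is attained at z = 3, so in fact M(r) = 118.

M_tri(3) = 118; |p(3)| = 118; equality at z=3: yes.


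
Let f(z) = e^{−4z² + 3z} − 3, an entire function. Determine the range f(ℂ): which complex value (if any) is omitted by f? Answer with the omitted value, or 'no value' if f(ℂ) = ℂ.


Little Picard bounds the complement of f(ℂ) to at most one point.
The exponent g(z) = −4z² + 3z is a nonconstant polynomial, hence surjective onto ℂ. So e^{g(z)} takes every value in {e^w : w ∈ ℂ} = ℂ ∖ {0}. Adding -3 shifts the range to ℂ ∖ {-3}. f omits exactly -3.

Omitted value: -3.


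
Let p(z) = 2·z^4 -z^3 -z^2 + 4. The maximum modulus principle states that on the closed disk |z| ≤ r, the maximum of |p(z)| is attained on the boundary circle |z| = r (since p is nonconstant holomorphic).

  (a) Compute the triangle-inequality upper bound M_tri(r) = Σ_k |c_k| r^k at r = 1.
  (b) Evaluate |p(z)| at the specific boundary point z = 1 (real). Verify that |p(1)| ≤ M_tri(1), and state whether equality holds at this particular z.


Coefficients: c_0 = 4, c_1 = 0, c_2 = -1, c_3 = -1, c_4 = 2. Radius r = 1.
Part (a). Triangle bound: M_tri(r) = Σ_k |c_k| r^k
  = |4|·1^0 + |0|·1^1 + |-1|·1^2 + |-1|·1^3 + |2|·1^4
  = 4 + 0 + 1 + 1 + 2 = 8.
This bounds M(r) := max_{|z|=r} |p(z)| from above; equality holds iff all terms c_k z^k can be made to align in phase at a single z on |z|=r.
Part (b). At z = 1 (real, on the circle |z| = r):
  p(1) = (4)·1^0 + (0)·1^1 + (-1)·1^2 + (-1)·1^3 + (2)·1^4 = 4.
  |p(1)| = 4.
Check: |p(1)| = 4 ≤ 8 = M_tri(1). ✓ Equality does not hold at z = 1 (the coefficients have mixed signs, so the terms do not all align in phase there).

M_tri(1) = 8; |p(1)| = 4; equality at z=1: no.


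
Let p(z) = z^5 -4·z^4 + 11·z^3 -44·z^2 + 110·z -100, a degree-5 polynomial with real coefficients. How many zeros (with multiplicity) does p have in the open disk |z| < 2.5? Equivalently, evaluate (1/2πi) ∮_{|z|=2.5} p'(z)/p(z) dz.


The zeros of p are: (2 + 1i), (2 - 1i), 2, (-1 + 3i), (-1 - 3i).
Their magnitudes are: 2.236, 2.236, 2, 3.162, 3.162.
Zeros with |z| < R = 2.5: (2 + 1i), (2 - 1i), 2.
Count = 3.
By the argument principle, (1/2πi) ∮_{|z|=R} p'(z)/p(z) dz equals exactly this count.

Number of zeros inside |z| < 2.5: 3.
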